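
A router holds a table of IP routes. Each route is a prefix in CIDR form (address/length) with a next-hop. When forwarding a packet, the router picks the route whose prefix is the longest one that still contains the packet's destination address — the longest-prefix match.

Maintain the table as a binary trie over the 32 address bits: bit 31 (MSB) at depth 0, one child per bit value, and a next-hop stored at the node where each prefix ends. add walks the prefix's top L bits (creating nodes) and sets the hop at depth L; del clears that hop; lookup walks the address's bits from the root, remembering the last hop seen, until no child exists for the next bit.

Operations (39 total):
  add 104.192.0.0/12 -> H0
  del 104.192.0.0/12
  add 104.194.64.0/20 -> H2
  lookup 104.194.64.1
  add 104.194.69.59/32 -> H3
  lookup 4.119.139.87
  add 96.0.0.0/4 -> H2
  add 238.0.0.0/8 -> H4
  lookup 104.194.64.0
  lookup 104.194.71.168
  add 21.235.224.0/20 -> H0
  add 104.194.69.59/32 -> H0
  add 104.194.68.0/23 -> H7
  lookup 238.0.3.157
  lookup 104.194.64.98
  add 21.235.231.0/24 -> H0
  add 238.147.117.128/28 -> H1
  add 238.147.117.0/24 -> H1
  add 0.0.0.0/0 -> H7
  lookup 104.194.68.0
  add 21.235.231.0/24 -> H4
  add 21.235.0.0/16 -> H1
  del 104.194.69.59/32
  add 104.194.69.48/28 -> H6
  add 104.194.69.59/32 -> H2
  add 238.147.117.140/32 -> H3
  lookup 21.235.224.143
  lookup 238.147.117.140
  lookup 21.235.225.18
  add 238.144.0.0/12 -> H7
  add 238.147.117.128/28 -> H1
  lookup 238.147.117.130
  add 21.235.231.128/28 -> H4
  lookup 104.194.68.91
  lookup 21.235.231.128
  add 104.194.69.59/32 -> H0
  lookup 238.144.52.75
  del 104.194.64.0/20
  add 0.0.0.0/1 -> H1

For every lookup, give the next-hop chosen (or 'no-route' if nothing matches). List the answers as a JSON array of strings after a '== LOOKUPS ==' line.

Process each operation:
  add 104.192.0.0/12 -> H0 at depth 12
  - 104.192.0.0/12 clear@12
  add 104.194.64.0/20 -> H2 at depth 20
  lookup 104.194.64.1: bits 01101000110000100100 walk d0:-→d1:-→d2:-→d3:-→d4:-→d5:-→d6:-→d7:-→d8:-→d9:-→d10:-→d11:-→d12:-→d13:-→d14:-→d15:-→d16:-→d17:-→d18:-→d19:-→d20:H2 -> H2
  add 104.194.69.59/32 -> H3 at depth 32
  lookup 4.119.139.87: bits 0 walk d0:-→d1:- -> no-route
  add 96.0.0.0/4 -> H2 at depth 4
  add 238.0.0.0/8 -> H4 at depth 8
  lookup 104.194.64.0: bits 011010001100001001000 walk d0:-→d1:-→d2:-→d3:-→d4:H2→d5:-→d6:-→d7:-→d8:-→d9:-→d10:-→d11:-→d12:-→d13:-→d14:-→d15:-→d16:-→d17:-→d18:-→d19:-→d20:H2→d21:- -> H2
  lookup 104.194.71.168: bits 0110100011000010010001 walk d0:-→d1:-→d2:-→d3:-→d4:H2→d5:-→d6:-→d7:-→d8:-→d9:-→d10:-→d11:-→d12:-→d13:-→d14:-→d15:-→d16:-→d17:-→d18:-→d19:-→d20:H2→d21:-→d22:- -> H2
  add 21.235.224.0/20 -> H0 at depth 20
  add 104.194.69.59/32 -> H0 at depth 32
  add 104.194.68.0/23 -> H7 at depth 23
  lookup 238.0.3.157: bits 11101110 walk d0:-→d1:-→d2:-→d3:-→d4:-→d5:-→d6:-→d7:-→d8:H4 -> H4
  lookup 104.194.64.98: bits 011010001100001001000 walk d0:-→d1:-→d2:-→d3:-→d4:H2→d5:-→d6:-→d7:-→d8:-→d9:-→d10:-→d11:-→d12:-→d13:-→d14:-→d15:-→d16:-→d17:-→d18:-→d19:-→d20:H2→d21:- -> H2
  add 21.235.231.0/24 -> H0 at depth 24
  add 238.147.117.128/28 -> H1 at depth 28
  add 238.147.117.0/24 -> H1 at depth 24
  add 0.0.0.0/0 -> H7 at depth 0
  lookup 104.194.68.0: bits 01101000110000100100010 walk d0:H7→d1:-→d2:-→d3:-→d4:H2→d5:-→d6:-→d7:-→d8:-→d9:-→d10:-→d11:-→d12:-→d13:-→d14:-→d15:-→d16:-→d17:-→d18:-→d19:-→d20:H2→d21:-→d22:-→d23:H7 -> H7
  add 21.235.231.0/24 -> H4 at depth 24
  add 21.235.0.0/16 -> H1 at depth 16
  - 104.194.69.59/32 clear@32
  add 104.194.69.48/28 -> H6 at depth 28
  add 104.194.69.59/32 -> H2 at depth 32
  add 238.147.117.140/32 -> H3 at depth 32
  lookup 21.235.224.143: bits 000101011110101111100 walk d0:H7→d1:-→d2:-→d3:-→d4:-→d5:-→d6:-→d7:-→d8:-→d9:-→d10:-→d11:-→d12:-→d13:-→d14:-→d15:-→d16:H1→d17:-→d18:-→d19:-→d20:H0→d21:- -> H0
  lookup 238.147.117.140: bits 11101110100100110111010110001100 walk d0:H7→d1:-→d2:-→d3:-→d4:-→d5:-→d6:-→d7:-→d8:H4→d9:-→d10:-→d11:-→d12:-→d13:-→d14:-→d15:-→d16:-→d17:-→d18:-→d19:-→d20:-→d21:-→d22:-→d23:-→d24:H1→d25:-→d26:-→d27:-→d28:H1→d29:-→d30:-→d31:-→d32:H3 -> H3
  lookup 21.235.225.18: bits 000101011110101111100 walk d0:H7→d1:-→d2:-→d3:-→d4:-→d5:-→d6:-→d7:-→d8:-→d9:-→d10:-→d11:-→d12:-→d13:-→d14:-→d15:-→d16:H1→d17:-→d18:-→d19:-→d20:H0→d21:- -> H0
  add 238.144.0.0/12 -> H7 at depth 12
  add 238.147.117.128/28 -> H1 at depth 28
  lookup 238.147.117.130: bits 1110111010010011011101011000 walk d0:H7→d1:-→d2:-→d3:-→d4:-→d5:-→d6:-→d7:-→d8:H4→d9:-→d10:-→d11:-→d12:H7→d13:-→d14:-→d15:-→d16:-→d17:-→d18:-→d19:-→d20:-→d21:-→d22:-→d23:-→d24:H1→d25:-→d26:-→d27:-→d28:H1 -> H1
  add 21.235.231.128/28 -> H4 at depth 28
  lookup 104.194.68.91: bits 01101000110000100100010 walk d0:H7→d1:-→d2:-→d3:-→d4:H2→d5:-→d6:-→d7:-→d8:-→d9:-→d10:-→d11:-→d12:-→d13:-→d14:-→d15:-→d16:-→d17:-→d18:-→d19:-→d20:H2→d21:-→d22:-→d23:H7 -> H7
  lookup 21.235.231.128: bits 0001010111101011111001111000 walk d0:H7→d1:-→d2:-→d3:-→d4:-→d5:-→d6:-→d7:-→d8:-→d9:-→d10:-→d11:-→d12:-→d13:-→d14:-→d15:-→d16:H1→d17:-→d18:-→d19:-→d20:H0→d21:-→d22:-→d23:-→d24:H4→d25:-→d26:-→d27:-→d28:H4 -> H4
  add 104.194.69.59/32 -> H0 at depth 32
  lookup 238.144.52.75: bits 11101110100100 walk d0:H7→d1:-→d2:-→d3:-→d4:-→d5:-→d6:-→d7:-→d8:H4→d9:-→d10:-→d11:-→d12:H7→d13:-→d14:- -> H7
  - 104.194.64.0/20 clear@20
  add 0.0.0.0/1 -> H1 at depth 1

== LOOKUPS ==
["H2","no-route","H2","H2","H4","H2","H7","H0","H3","H0","H1","H7","H4","H7"]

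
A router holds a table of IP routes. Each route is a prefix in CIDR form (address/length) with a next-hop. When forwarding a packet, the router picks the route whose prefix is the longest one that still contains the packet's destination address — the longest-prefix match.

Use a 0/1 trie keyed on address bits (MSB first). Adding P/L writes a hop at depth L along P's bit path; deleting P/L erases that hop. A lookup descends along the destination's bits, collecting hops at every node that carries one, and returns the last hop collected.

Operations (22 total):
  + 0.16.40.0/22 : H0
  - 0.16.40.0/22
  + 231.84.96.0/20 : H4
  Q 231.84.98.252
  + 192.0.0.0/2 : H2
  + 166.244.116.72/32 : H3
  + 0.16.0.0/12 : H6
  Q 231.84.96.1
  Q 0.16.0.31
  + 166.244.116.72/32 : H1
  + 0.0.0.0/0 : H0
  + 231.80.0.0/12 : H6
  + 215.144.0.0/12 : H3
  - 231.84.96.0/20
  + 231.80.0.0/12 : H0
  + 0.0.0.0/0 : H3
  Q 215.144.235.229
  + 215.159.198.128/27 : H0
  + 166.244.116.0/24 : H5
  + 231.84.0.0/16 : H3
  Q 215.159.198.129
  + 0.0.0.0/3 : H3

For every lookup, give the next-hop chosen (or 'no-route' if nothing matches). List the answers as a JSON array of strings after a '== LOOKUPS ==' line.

Apply in order:
  + 0.16.40.0/22 (H0) depth=22
  - 0.16.40.0/22 clear@22
  + 231.84.96.0/20 (H4) depth=20
  Q 231.84.98.252: descend 11100111010101000110 ; hops seen [H4] ; pick H4
  + 192.0.0.0/2 (H2) depth=2
  + 166.244.116.72/32 (H3) depth=32
  + 0.16.0.0/12 (H6) depth=12
  Q 231.84.96.1: descend 11100111010101000110 ; hops seen [H2,H4] ; pick H4
  Q 0.16.0.31: descend 000000000001000000 ; hops seen [H6] ; pick H6
  + 166.244.116.72/32 (H1) depth=32
  + 0.0.0.0/0 (H0) depth=0
  + 231.80.0.0/12 (H6) depth=12
  + 215.144.0.0/12 (H3) depth=12
  - 231.84.96.0/20 clear@20
  + 231.80.0.0/12 (H0) depth=12
  + 0.0.0.0/0 (H3) depth=0
  Q 215.144.235.229: descend 110101111001 ; hops seen [H3,H2,H3] ; pick H3
  + 215.159.198.128/27 (H0) depth=27
  + 166.244.116.0/24 (H5) depth=24
  + 231.84.0.0/16 (H3) depth=16
  Q 215.159.198.129: descend 110101111001111111000110100 ; hops seen [H3,H2,H3,H0] ; pick H0
  + 0.0.0.0/3 (H3) depth=3

== LOOKUPS ==
["H4","H4","H6","H3","H0"]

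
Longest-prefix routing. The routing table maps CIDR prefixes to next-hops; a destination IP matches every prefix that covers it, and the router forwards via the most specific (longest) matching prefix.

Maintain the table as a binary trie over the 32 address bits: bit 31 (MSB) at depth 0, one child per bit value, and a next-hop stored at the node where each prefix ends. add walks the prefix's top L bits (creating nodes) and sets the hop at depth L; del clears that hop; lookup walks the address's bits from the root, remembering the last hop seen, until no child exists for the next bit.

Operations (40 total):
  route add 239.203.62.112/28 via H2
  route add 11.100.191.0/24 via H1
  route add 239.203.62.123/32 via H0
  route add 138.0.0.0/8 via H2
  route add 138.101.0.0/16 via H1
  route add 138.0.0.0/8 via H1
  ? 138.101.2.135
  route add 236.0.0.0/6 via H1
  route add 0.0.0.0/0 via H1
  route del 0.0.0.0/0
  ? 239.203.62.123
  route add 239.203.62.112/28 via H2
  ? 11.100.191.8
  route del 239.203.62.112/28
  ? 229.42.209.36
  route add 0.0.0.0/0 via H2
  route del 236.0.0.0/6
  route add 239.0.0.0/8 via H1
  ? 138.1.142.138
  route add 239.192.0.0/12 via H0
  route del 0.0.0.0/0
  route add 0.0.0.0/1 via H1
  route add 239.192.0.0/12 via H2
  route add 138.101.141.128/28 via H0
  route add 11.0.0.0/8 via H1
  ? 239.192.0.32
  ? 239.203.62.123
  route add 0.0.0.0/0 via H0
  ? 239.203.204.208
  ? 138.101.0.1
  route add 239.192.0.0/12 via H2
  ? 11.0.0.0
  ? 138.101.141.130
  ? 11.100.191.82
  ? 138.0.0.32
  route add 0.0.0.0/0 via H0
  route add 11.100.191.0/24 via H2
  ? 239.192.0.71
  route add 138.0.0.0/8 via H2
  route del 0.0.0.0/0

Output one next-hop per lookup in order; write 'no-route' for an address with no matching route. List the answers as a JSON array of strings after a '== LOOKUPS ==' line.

Process each operation:
  + 239.203.62.112/28 (H2) depth=28
  + 11.100.191.0/24 (H1) depth=24
  + 239.203.62.123/32 (H0) depth=32
  + 138.0.0.0/8 (H2) depth=8
  + 138.101.0.0/16 (H1) depth=16
  + 138.0.0.0/8 (H1) depth=8
  lookup 138.101.2.135: bits 1000101001100101 walk d0:-→d1:-→d2:-→d3:-→d4:-→d5:-→d6:-→d7:-→d8:H1→d9:-→d10:-→d11:-→d12:-→d13:-→d14:-→d15:-→d16:H1 -> H1
  + 236.0.0.0/6 (H1) depth=6
  + 0.0.0.0/0 (H1) depth=0
  del 0.0.0.0/0 (clear depth 0)
  lookup 239.203.62.123: bits 11101111110010110011111001111011 walk d0:-→d1:-→d2:-→d3:-→d4:-→d5:-→d6:H1→d7:-→d8:-→d9:-→d10:-→d11:-→d12:-→d13:-→d14:-→d15:-→d16:-→d17:-→d18:-→d19:-→d20:-→d21:-→d22:-→d23:-→d24:-→d25:-→d26:-→d27:-→d28:H2→d29:-→d30:-→d31:-→d32:H0 -> H0
  + 239.203.62.112/28 (H2) depth=28
  lookup 11.100.191.8: bits 000010110110010010111111 walk d0:-→d1:-→d2:-→d3:-→d4:-→d5:-→d6:-→d7:-→d8:-→d9:-→d10:-→d11:-→d12:-→d13:-→d14:-→d15:-→d16:-→d17:-→d18:-→d19:-→d20:-→d21:-→d22:-→d23:-→d24:H1 -> H1
  del 239.203.62.112/28 (clear depth 28)
  lookup 229.42.209.36: bits 1110 walk d0:-→d1:-→d2:-→d3:-→d4:- -> no-route
  + 0.0.0.0/0 (H2) depth=0
  del 236.0.0.0/6 (clear depth 6)
  + 239.0.0.0/8 (H1) depth=8
  lookup 138.1.142.138: bits 100010100 walk d0:H2→d1:-→d2:-→d3:-→d4:-→d5:-→d6:-→d7:-→d8:H1→d9:- -> H1
  + 239.192.0.0/12 (H0) depth=12
  del 0.0.0.0/0 (clear depth 0)
  + 0.0.0.0/1 (H1) depth=1
  + 239.192.0.0/12 (H2) depth=12
  + 138.101.141.128/28 (H0) depth=28
  + 11.0.0.0/8 (H1) depth=8
  lookup 239.192.0.32: bits 111011111100 walk d0:-→d1:-→d2:-→d3:-→d4:-→d5:-→d6:-→d7:-→d8:H1→d9:-→d10:-→d11:-→d12:H2 -> H2
  lookup 239.203.62.123: bits 11101111110010110011111001111011 walk d0:-→d1:-→d2:-→d3:-→d4:-→d5:-→d6:-→d7:-→d8:H1→d9:-→d10:-→d11:-→d12:H2→d13:-→d14:-→d15:-→d16:-→d17:-→d18:-→d19:-→d20:-→d21:-→d22:-→d23:-→d24:-→d25:-→d26:-→d27:-→d28:-→d29:-→d30:-→d31:-→d32:H0 -> H0
  + 0.0.0.0/0 (H0) depth=0
  lookup 239.203.204.208: bits 1110111111001011 walk d0:H0→d1:-→d2:-→d3:-→d4:-→d5:-→d6:-→d7:-→d8:H1→d9:-→d10:-→d11:-→d12:H2→d13:-→d14:-→d15:-→d16:- -> H2
  lookup 138.101.0.1: bits 1000101001100101 walk d0:H0→d1:-→d2:-→d3:-→d4:-→d5:-→d6:-→d7:-→d8:H1→d9:-→d10:-→d11:-→d12:-→d13:-→d14:-→d15:-→d16:H1 -> H1
  + 239.192.0.0/12 (H2) depth=12
  lookup 11.0.0.0: bits 000010110 walk d0:H0→d1:H1→d2:-→d3:-→d4:-→d5:-→d6:-→d7:-→d8:H1→d9:- -> H1
  lookup 138.101.141.130: bits 1000101001100101100011011000 walk d0:H0→d1:-→d2:-→d3:-→d4:-→d5:-→d6:-→d7:-→d8:H1→d9:-→d10:-→d11:-→d12:-→d13:-→d14:-→d15:-→d16:H1→d17:-→d18:-→d19:-→d20:-→d21:-→d22:-→d23:-→d24:-→d25:-→d26:-→d27:-→d28:H0 -> H0
  lookup 11.100.191.82: bits 000010110110010010111111 walk d0:H0→d1:H1→d2:-→d3:-→d4:-→d5:-→d6:-→d7:-→d8:H1→d9:-→d10:-→d11:-→d12:-→d13:-→d14:-→d15:-→d16:-→d17:-→d18:-→d19:-→d20:-→d21:-→d22:-→d23:-→d24:H1 -> H1
  lookup 138.0.0.32: bits 100010100 walk d0:H0→d1:-→d2:-→d3:-→d4:-→d5:-→d6:-→d7:-→d8:H1→d9:- -> H1
  + 0.0.0.0/0 (H0) depth=0
  + 11.100.191.0/24 (H2) depth=24
  lookup 239.192.0.71: bits 111011111100 walk d0:H0→d1:-→d2:-→d3:-→d4:-→d5:-→d6:-→d7:-→d8:H1→d9:-→d10:-→d11:-→d12:H2 -> H2
  + 138.0.0.0/8 (H2) depth=8
  del 0.0.0.0/0 (clear depth 0)

== LOOKUPS ==
["H1","H0","H1","no-route","H1","H2","H0","H2","H1","H1","H0","H1","H1","H2"]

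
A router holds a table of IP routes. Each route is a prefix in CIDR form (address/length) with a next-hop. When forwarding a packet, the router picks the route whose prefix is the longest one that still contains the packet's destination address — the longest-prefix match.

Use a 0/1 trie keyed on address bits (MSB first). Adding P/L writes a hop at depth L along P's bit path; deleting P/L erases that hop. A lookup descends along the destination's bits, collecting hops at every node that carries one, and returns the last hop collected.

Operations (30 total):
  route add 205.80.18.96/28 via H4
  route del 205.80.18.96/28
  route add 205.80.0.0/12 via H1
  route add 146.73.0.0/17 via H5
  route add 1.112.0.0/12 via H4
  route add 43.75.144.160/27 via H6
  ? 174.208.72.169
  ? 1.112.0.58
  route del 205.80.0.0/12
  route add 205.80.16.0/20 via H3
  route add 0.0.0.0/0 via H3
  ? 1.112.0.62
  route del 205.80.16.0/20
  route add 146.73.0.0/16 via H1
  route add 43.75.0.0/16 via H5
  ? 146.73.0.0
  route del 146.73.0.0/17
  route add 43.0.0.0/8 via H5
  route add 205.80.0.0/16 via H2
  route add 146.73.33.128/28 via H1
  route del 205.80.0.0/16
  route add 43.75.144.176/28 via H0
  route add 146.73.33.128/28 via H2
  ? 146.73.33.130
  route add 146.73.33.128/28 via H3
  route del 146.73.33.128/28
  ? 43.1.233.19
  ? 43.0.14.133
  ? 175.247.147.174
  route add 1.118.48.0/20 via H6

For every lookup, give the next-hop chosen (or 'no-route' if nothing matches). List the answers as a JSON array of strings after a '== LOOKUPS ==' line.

Process each operation:
  add 205.80.18.96/28 -> H4 at depth 28
  - 205.80.18.96/28 clear@28
  add 205.80.0.0/12 -> H1 at depth 12
  add 146.73.0.0/17 -> H5 at depth 17
  add 1.112.0.0/12 -> H4 at depth 12
  add 43.75.144.160/27 -> H6 at depth 27
  Q 174.208.72.169: descend 10 ; hops seen [∅] ; pick no-route
  Q 1.112.0.58: descend 000000010111 ; hops seen [H4] ; pick H4
  - 205.80.0.0/12 clear@12
  add 205.80.16.0/20 -> H3 at depth 20
  add 0.0.0.0/0 -> H3 at depth 0
  Q 1.112.0.62: descend 000000010111 ; hops seen [H3,H4] ; pick H4
  - 205.80.16.0/20 clear@20
  add 146.73.0.0/16 -> H1 at depth 16
  add 43.75.0.0/16 -> H5 at depth 16
  Q 146.73.0.0: descend 10010010010010010 ; hops seen [H3,H1,H5] ; pick H5
  - 146.73.0.0/17 clear@17
  add 43.0.0.0/8 -> H5 at depth 8
  add 205.80.0.0/16 -> H2 at depth 16
  add 146.73.33.128/28 -> H1 at depth 28
  - 205.80.0.0/16 clear@16
  add 43.75.144.176/28 -> H0 at depth 28
  add 146.73.33.128/28 -> H2 at depth 28
  Q 146.73.33.130: descend 1001001001001001001000011000 ; hops seen [H3,H1,H2] ; pick H2
  add 146.73.33.128/28 -> H3 at depth 28
  - 146.73.33.128/28 clear@28
  Q 43.1.233.19: descend 001010110 ; hops seen [H3,H5] ; pick H5
  Q 43.0.14.133: descend 001010110 ; hops seen [H3,H5] ; pick H5
  Q 175.247.147.174: descend 10 ; hops seen [H3] ; pick H3
  add 1.118.48.0/20 -> H6 at depth 20

== LOOKUPS ==
["no-route","H4","H4","H5","H2","H5","H5","H3"]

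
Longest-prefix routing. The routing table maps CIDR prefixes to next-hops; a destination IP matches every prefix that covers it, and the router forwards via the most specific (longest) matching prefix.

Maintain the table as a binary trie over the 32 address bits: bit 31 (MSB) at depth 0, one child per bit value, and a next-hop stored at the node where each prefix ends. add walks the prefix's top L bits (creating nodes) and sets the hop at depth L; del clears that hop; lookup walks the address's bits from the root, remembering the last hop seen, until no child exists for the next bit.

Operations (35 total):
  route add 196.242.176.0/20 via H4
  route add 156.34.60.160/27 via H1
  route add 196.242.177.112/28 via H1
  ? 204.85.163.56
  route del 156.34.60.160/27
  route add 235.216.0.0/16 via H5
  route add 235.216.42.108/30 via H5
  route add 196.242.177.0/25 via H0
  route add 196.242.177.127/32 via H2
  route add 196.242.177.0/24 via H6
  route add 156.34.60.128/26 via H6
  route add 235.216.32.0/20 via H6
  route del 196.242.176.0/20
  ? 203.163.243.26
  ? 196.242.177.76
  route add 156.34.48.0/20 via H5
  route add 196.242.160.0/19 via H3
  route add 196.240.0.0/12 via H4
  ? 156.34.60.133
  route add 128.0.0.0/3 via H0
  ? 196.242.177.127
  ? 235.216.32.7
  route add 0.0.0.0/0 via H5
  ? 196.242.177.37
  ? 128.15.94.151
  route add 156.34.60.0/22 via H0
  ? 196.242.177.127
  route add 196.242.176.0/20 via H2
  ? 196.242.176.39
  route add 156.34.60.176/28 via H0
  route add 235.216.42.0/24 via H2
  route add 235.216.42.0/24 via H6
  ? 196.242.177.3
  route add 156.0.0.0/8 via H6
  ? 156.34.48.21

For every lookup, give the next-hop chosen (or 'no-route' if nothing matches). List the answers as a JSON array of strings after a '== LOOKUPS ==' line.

Process each operation:
  add 196.242.176.0/20 -> H4 at depth 20
  add 156.34.60.160/27 -> H1 at depth 27
  add 196.242.177.112/28 -> H1 at depth 28
  ? 204.85.163.56  path d0:-→d1:-→d2:-→d3:-→d4:-  best=no-route
  del 156.34.60.160/27 (clear depth 27)
  add 235.216.0.0/16 -> H5 at depth 16
  add 235.216.42.108/30 -> H5 at depth 30
  add 196.242.177.0/25 -> H0 at depth 25
  add 196.242.177.127/32 -> H2 at depth 32
  add 196.242.177.0/24 -> H6 at depth 24
  add 156.34.60.128/26 -> H6 at depth 26
  add 235.216.32.0/20 -> H6 at depth 20
  del 196.242.176.0/20 (clear depth 20)
  ? 203.163.243.26  path d0:-→d1:-→d2:-→d3:-→d4:-  best=no-route
  ? 196.242.177.76  path d0:-→d1:-→d2:-→d3:-→d4:-→d5:-→d6:-→d7:-→d8:-→d9:-→d10:-→d11:-→d12:-→d13:-→d14:-→d15:-→d16:-→d17:-→d18:-→d19:-→d20:-→d21:-→d22:-→d23:-→d24:H6→d25:H0→d26:-  best=H0
  add 156.34.48.0/20 -> H5 at depth 20
  add 196.242.160.0/19 -> H3 at depth 19
  add 196.240.0.0/12 -> H4 at depth 12
  ? 156.34.60.133  path d0:-→d1:-→d2:-→d3:-→d4:-→d5:-→d6:-→d7:-→d8:-→d9:-→d10:-→d11:-→d12:-→d13:-→d14:-→d15:-→d16:-→d17:-→d18:-→d19:-→d20:H5→d21:-→d22:-→d23:-→d24:-→d25:-→d26:H6  best=H6
  add 128.0.0.0/3 -> H0 at depth 3
  ? 196.242.177.127  path d0:-→d1:-→d2:-→d3:-→d4:-→d5:-→d6:-→d7:-→d8:-→d9:-→d10:-→d11:-→d12:H4→d13:-→d14:-→d15:-→d16:-→d17:-→d18:-→d19:H3→d20:-→d21:-→d22:-→d23:-→d24:H6→d25:H0→d26:-→d27:-→d28:H1→d29:-→d30:-→d31:-→d32:H2  best=H2
  ? 235.216.32.7  path d0:-→d1:-→d2:-→d3:-→d4:-→d5:-→d6:-→d7:-→d8:-→d9:-→d10:-→d11:-→d12:-→d13:-→d14:-→d15:-→d16:H5→d17:-→d18:-→d19:-→d20:H6  best=H6
  add 0.0.0.0/0 -> H5 at depth 0
  ? 196.242.177.37  path d0:H5→d1:-→d2:-→d3:-→d4:-→d5:-→d6:-→d7:-→d8:-→d9:-→d10:-→d11:-→d12:H4→d13:-→d14:-→d15:-→d16:-→d17:-→d18:-→d19:H3→d20:-→d21:-→d22:-→d23:-→d24:H6→d25:H0  best=H0
  ? 128.15.94.151  path d0:H5→d1:-→d2:-→d3:H0  best=H0
  add 156.34.60.0/22 -> H0 at depth 22
  ? 196.242.177.127  path d0:H5→d1:-→d2:-→d3:-→d4:-→d5:-→d6:-→d7:-→d8:-→d9:-→d10:-→d11:-→d12:H4→d13:-→d14:-→d15:-→d16:-→d17:-→d18:-→d19:H3→d20:-→d21:-→d22:-→d23:-→d24:H6→d25:H0→d26:-→d27:-→d28:H1→d29:-→d30:-→d31:-→d32:H2  best=H2
  add 196.242.176.0/20 -> H2 at depth 20
  ? 196.242.176.39  path d0:H5→d1:-→d2:-→d3:-→d4:-→d5:-→d6:-→d7:-→d8:-→d9:-→d10:-→d11:-→d12:H4→d13:-→d14:-→d15:-→d16:-→d17:-→d18:-→d19:H3→d20:H2→d21:-→d22:-→d23:-  best=H2
  add 156.34.60.176/28 -> H0 at depth 28
  add 235.216.42.0/24 -> H2 at depth 24
  add 235.216.42.0/24 -> H6 at depth 24
  ? 196.242.177.3  path d0:H5→d1:-→d2:-→d3:-→d4:-→d5:-→d6:-→d7:-→d8:-→d9:-→d10:-→d11:-→d12:H4→d13:-→d14:-→d15:-→d16:-→d17:-→d18:-→d19:H3→d20:H2→d21:-→d22:-→d23:-→d24:H6→d25:H0  best=H0
  add 156.0.0.0/8 -> H6 at depth 8
  ? 156.34.48.21  path d0:H5→d1:-→d2:-→d3:H0→d4:-→d5:-→d6:-→d7:-→d8:H6→d9:-→d10:-→d11:-→d12:-→d13:-→d14:-→d15:-→d16:-→d17:-→d18:-→d19:-→d20:H5  best=H5

== LOOKUPS ==
["no-route","no-route","H0","H6","H2","H6","H0","H0","H2","H2","H0","H5"]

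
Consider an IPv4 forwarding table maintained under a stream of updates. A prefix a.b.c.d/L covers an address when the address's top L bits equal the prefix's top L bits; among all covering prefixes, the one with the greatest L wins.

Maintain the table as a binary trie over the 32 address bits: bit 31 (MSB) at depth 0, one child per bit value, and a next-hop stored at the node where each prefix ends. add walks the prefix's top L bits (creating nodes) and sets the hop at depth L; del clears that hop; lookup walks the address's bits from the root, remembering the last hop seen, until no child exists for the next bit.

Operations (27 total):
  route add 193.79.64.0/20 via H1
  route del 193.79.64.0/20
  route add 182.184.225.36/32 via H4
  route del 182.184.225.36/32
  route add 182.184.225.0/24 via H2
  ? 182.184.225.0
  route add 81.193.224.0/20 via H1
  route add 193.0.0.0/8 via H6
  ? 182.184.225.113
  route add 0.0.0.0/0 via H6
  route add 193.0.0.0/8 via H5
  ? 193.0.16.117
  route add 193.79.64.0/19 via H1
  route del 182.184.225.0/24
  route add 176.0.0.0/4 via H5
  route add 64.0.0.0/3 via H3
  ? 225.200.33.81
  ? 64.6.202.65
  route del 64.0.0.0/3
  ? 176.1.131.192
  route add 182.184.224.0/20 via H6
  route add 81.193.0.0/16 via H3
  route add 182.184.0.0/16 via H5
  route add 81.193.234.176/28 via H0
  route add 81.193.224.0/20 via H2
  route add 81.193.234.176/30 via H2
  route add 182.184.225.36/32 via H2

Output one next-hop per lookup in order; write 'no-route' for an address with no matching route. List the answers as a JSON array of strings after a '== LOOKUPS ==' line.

Trace:
  add 193.79.64.0/20 -> H1 at depth 20
  del 193.79.64.0/20 (clear depth 20)
  add 182.184.225.36/32 -> H4 at depth 32
  del 182.184.225.36/32 (clear depth 32)
  add 182.184.225.0/24 -> H2 at depth 24
  ? 182.184.225.0  path d0:-→d1:-→d2:-→d3:-→d4:-→d5:-→d6:-→d7:-→d8:-→d9:-→d10:-→d11:-→d12:-→d13:-→d14:-→d15:-→d16:-→d17:-→d18:-→d19:-→d20:-→d21:-→d22:-→d23:-→d24:H2→d25:-→d26:-  best=H2
  add 81.193.224.0/20 -> H1 at depth 20
  add 193.0.0.0/8 -> H6 at depth 8
  ? 182.184.225.113  path d0:-→d1:-→d2:-→d3:-→d4:-→d5:-→d6:-→d7:-→d8:-→d9:-→d10:-→d11:-→d12:-→d13:-→d14:-→d15:-→d16:-→d17:-→d18:-→d19:-→d20:-→d21:-→d22:-→d23:-→d24:H2→d25:-  best=H2
  add 0.0.0.0/0 -> H6 at depth 0
  add 193.0.0.0/8 -> H5 at depth 8
  ? 193.0.16.117  path d0:H6→d1:-→d2:-→d3:-→d4:-→d5:-→d6:-→d7:-→d8:H5→d9:-  best=H5
  add 193.79.64.0/19 -> H1 at depth 19
  del 182.184.225.0/24 (clear depth 24)
  add 176.0.0.0/4 -> H5 at depth 4
  add 64.0.0.0/3 -> H3 at depth 3
  ? 225.200.33.81  path d0:H6→d1:-→d2:-  best=H6
  ? 64.6.202.65  path d0:H6→d1:-→d2:-→d3:H3  best=H3
  del 64.0.0.0/3 (clear depth 3)
  ? 176.1.131.192  path d0:H6→d1:-→d2:-→d3:-→d4:H5→d5:-  best=H5
  add 182.184.224.0/20 -> H6 at depth 20
  add 81.193.0.0/16 -> H3 at depth 16
  add 182.184.0.0/16 -> H5 at depth 16
  add 81.193.234.176/28 -> H0 at depth 28
  add 81.193.224.0/20 -> H2 at depth 20
  add 81.193.234.176/30 -> H2 at depth 30
  add 182.184.225.36/32 -> H2 at depth 32

== LOOKUPS ==
["H2","H2","H5","H6","H3","H5"]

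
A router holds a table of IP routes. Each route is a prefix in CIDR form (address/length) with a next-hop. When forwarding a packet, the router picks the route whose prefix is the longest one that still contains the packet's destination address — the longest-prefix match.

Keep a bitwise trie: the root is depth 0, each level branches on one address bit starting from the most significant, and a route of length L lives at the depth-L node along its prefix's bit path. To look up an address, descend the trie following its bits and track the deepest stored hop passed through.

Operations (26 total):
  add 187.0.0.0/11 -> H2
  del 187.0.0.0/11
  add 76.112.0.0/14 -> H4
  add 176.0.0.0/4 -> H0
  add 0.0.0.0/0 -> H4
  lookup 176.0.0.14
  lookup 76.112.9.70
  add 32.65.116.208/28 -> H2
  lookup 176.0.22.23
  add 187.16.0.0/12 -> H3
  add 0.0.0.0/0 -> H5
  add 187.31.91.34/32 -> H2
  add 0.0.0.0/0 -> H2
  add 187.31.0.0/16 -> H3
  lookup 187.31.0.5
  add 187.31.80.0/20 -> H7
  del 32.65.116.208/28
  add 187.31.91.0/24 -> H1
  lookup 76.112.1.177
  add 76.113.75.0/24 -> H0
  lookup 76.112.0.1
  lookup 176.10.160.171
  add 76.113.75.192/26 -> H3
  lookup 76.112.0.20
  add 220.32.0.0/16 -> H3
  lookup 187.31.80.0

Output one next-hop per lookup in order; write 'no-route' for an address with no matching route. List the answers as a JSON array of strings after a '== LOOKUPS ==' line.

Trace:
  + 187.0.0.0/11 (H2) depth=11
  del 187.0.0.0/11 (clear depth 11)
  + 76.112.0.0/14 (H4) depth=14
  + 176.0.0.0/4 (H0) depth=4
  + 0.0.0.0/0 (H4) depth=0
  ? 176.0.0.14  path d0:H4→d1:-→d2:-→d3:-→d4:H0  best=H0
  ? 76.112.9.70  path d0:H4→d1:-→d2:-→d3:-→d4:-→d5:-→d6:-→d7:-→d8:-→d9:-→d10:-→d11:-→d12:-→d13:-→d14:H4  best=H4
  + 32.65.116.208/28 (H2) depth=28
  ? 176.0.22.23  path d0:H4→d1:-→d2:-→d3:-→d4:H0  best=H0
  + 187.16.0.0/12 (H3) depth=12
  + 0.0.0.0/0 (H5) depth=0
  + 187.31.91.34/32 (H2) depth=32
  + 0.0.0.0/0 (H2) depth=0
  + 187.31.0.0/16 (H3) depth=16
  ? 187.31.0.5  path d0:H2→d1:-→d2:-→d3:-→d4:H0→d5:-→d6:-→d7:-→d8:-→d9:-→d10:-→d11:-→d12:H3→d13:-→d14:-→d15:-→d16:H3→d17:-  best=H3
  + 187.31.80.0/20 (H7) depth=20
  del 32.65.116.208/28 (clear depth 28)
  + 187.31.91.0/24 (H1) depth=24
  ? 76.112.1.177  path d0:H2→d1:-→d2:-→d3:-→d4:-→d5:-→d6:-→d7:-→d8:-→d9:-→d10:-→d11:-→d12:-→d13:-→d14:H4  best=H4
  + 76.113.75.0/24 (H0) depth=24
  ? 76.112.0.1  path d0:H2→d1:-→d2:-→d3:-→d4:-→d5:-→d6:-→d7:-→d8:-→d9:-→d10:-→d11:-→d12:-→d13:-→d14:H4→d15:-  best=H4
  ? 176.10.160.171  path d0:H2→d1:-→d2:-→d3:-→d4:H0  best=H0
  + 76.113.75.192/26 (H3) depth=26
  ? 76.112.0.20  path d0:H2→d1:-→d2:-→d3:-→d4:-→d5:-→d6:-→d7:-→d8:-→d9:-→d10:-→d11:-→d12:-→d13:-→d14:H4→d15:-  best=H4
  + 220.32.0.0/16 (H3) depth=16
  ? 187.31.80.0  path d0:H2→d1:-→d2:-→d3:-→d4:H0→d5:-→d6:-→d7:-→d8:-→d9:-→d10:-→d11:-→d12:H3→d13:-→d14:-→d15:-→d16:H3→d17:-→d18:-→d19:-→d20:H7  best=H7

== LOOKUPS ==
["H0","H4","H0","H3","H4","H4","H0","H4","H7"]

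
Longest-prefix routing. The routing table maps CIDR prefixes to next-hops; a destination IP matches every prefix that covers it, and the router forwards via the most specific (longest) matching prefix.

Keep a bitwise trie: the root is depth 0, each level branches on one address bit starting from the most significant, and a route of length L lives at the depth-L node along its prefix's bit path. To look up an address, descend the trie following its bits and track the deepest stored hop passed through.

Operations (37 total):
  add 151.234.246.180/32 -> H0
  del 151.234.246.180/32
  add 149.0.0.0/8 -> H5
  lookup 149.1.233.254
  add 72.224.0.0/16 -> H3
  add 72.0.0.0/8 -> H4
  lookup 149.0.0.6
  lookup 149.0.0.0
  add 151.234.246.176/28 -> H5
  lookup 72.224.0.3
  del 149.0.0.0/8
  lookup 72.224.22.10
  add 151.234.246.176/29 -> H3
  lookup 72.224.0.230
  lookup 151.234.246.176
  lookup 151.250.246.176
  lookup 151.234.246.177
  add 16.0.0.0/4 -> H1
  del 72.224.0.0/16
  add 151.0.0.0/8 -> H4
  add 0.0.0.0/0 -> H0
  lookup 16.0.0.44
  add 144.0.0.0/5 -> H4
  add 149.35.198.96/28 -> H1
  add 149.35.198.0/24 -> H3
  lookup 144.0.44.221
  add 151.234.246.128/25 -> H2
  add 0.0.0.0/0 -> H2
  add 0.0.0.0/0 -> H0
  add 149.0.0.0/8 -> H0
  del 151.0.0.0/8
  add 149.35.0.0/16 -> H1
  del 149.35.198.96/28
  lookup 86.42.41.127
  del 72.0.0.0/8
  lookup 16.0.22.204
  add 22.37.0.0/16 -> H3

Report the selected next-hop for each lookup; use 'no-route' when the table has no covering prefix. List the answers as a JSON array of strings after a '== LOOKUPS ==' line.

Process each operation:
  add 151.234.246.180/32 -> H0 at depth 32
  - 151.234.246.180/32 clear@32
  add 149.0.0.0/8 -> H5 at depth 8
  ? 149.1.233.254  path d0:-→d1:-→d2:-→d3:-→d4:-→d5:-→d6:-→d7:-→d8:H5  best=H5
  add 72.224.0.0/16 -> H3 at depth 16
  add 72.0.0.0/8 -> H4 at depth 8
  ? 149.0.0.6  path d0:-→d1:-→d2:-→d3:-→d4:-→d5:-→d6:-→d7:-→d8:H5  best=H5
  ? 149.0.0.0  path d0:-→d1:-→d2:-→d3:-→d4:-→d5:-→d6:-→d7:-→d8:H5  best=H5
  add 151.234.246.176/28 -> H5 at depth 28
  ? 72.224.0.3  path d0:-→d1:-→d2:-→d3:-→d4:-→d5:-→d6:-→d7:-→d8:H4→d9:-→d10:-→d11:-→d12:-→d13:-→d14:-→d15:-→d16:H3  best=H3
  - 149.0.0.0/8 clear@8
  ? 72.224.22.10  path d0:-→d1:-→d2:-→d3:-→d4:-→d5:-→d6:-→d7:-→d8:H4→d9:-→d10:-→d11:-→d12:-→d13:-→d14:-→d15:-→d16:H3  best=H3
  add 151.234.246.176/29 -> H3 at depth 29
  ? 72.224.0.230  path d0:-→d1:-→d2:-→d3:-→d4:-→d5:-→d6:-→d7:-→d8:H4→d9:-→d10:-→d11:-→d12:-→d13:-→d14:-→d15:-→d16:H3  best=H3
  ? 151.234.246.176  path d0:-→d1:-→d2:-→d3:-→d4:-→d5:-→d6:-→d7:-→d8:-→d9:-→d10:-→d11:-→d12:-→d13:-→d14:-→d15:-→d16:-→d17:-→d18:-→d19:-→d20:-→d21:-→d22:-→d23:-→d24:-→d25:-→d26:-→d27:-→d28:H5→d29:H3  best=H3
  ? 151.250.246.176  path d0:-→d1:-→d2:-→d3:-→d4:-→d5:-→d6:-→d7:-→d8:-→d9:-→d10:-→d11:-  best=no-route
  ? 151.234.246.177  path d0:-→d1:-→d2:-→d3:-→d4:-→d5:-→d6:-→d7:-→d8:-→d9:-→d10:-→d11:-→d12:-→d13:-→d14:-→d15:-→d16:-→d17:-→d18:-→d19:-→d20:-→d21:-→d22:-→d23:-→d24:-→d25:-→d26:-→d27:-→d28:H5→d29:H3  best=H3
  add 16.0.0.0/4 -> H1 at depth 4
  - 72.224.0.0/16 clear@16
  add 151.0.0.0/8 -> H4 at depth 8
  add 0.0.0.0/0 -> H0 at depth 0
  ? 16.0.0.44  path d0:H0→d1:-→d2:-→d3:-→d4:H1  best=H1
  add 144.0.0.0/5 -> H4 at depth 5
  add 149.35.198.96/28 -> H1 at depth 28
  add 149.35.198.0/24 -> H3 at depth 24
  ? 144.0.44.221  path d0:H0→d1:-→d2:-→d3:-→d4:-→d5:H4  best=H4
  add 151.234.246.128/25 -> H2 at depth 25
  add 0.0.0.0/0 -> H2 at depth 0
  add 0.0.0.0/0 -> H0 at depth 0
  add 149.0.0.0/8 -> H0 at depth 8
  - 151.0.0.0/8 clear@8
  add 149.35.0.0/16 -> H1 at depth 16
  - 149.35.198.96/28 clear@28
  ? 86.42.41.127  path d0:H0→d1:-→d2:-→d3:-  best=H0
  - 72.0.0.0/8 clear@8
  ? 16.0.22.204  path d0:H0→d1:-→d2:-→d3:-→d4:H1  best=H1
  add 22.37.0.0/16 -> H3 at depth 16

== LOOKUPS ==
["H5","H5","H5","H3","H3","H3","H3","no-route","H3","H1","H4","H0","H1"]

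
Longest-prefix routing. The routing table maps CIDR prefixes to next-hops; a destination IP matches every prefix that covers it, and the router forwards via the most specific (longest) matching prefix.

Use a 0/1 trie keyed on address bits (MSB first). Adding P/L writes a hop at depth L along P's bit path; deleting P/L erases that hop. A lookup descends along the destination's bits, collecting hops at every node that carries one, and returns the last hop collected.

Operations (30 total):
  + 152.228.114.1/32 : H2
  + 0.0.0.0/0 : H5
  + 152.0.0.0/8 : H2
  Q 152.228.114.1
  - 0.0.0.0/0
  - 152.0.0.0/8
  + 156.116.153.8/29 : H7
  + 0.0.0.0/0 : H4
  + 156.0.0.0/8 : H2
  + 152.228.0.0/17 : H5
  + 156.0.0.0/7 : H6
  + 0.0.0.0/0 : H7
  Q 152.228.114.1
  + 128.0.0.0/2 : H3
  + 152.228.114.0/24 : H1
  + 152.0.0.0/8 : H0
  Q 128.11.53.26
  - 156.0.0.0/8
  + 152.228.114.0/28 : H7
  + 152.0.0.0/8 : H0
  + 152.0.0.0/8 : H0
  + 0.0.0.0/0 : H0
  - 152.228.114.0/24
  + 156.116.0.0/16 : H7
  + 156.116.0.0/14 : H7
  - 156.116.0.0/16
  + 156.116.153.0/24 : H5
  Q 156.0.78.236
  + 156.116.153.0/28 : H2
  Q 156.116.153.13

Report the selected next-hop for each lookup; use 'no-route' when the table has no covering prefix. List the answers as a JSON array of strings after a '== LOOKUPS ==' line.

Apply in order:
  add 152.228.114.1/32 -> H2 at depth 32
  add 0.0.0.0/0 -> H5 at depth 0
  add 152.0.0.0/8 -> H2 at depth 8
  Q 152.228.114.1: descend 10011000111001000111001000000001 ; hops seen [H5,H2,H2] ; pick H2
  - 0.0.0.0/0 clear@0
  - 152.0.0.0/8 clear@8
  add 156.116.153.8/29 -> H7 at depth 29
  add 0.0.0.0/0 -> H4 at depth 0
  add 156.0.0.0/8 -> H2 at depth 8
  add 152.228.0.0/17 -> H5 at depth 17
  add 156.0.0.0/7 -> H6 at depth 7
  add 0.0.0.0/0 -> H7 at depth 0
  Q 152.228.114.1: descend 10011000111001000111001000000001 ; hops seen [H7,H5,H2] ; pick H2
  add 128.0.0.0/2 -> H3 at depth 2
  add 152.228.114.0/24 -> H1 at depth 24
  add 152.0.0.0/8 -> H0 at depth 8
  Q 128.11.53.26: descend 100 ; hops seen [H7,H3] ; pick H3
  - 156.0.0.0/8 clear@8
  add 152.228.114.0/28 -> H7 at depth 28
  add 152.0.0.0/8 -> H0 at depth 8
  add 152.0.0.0/8 -> H0 at depth 8
  add 0.0.0.0/0 -> H0 at depth 0
  - 152.228.114.0/24 clear@24
  add 156.116.0.0/16 -> H7 at depth 16
  add 156.116.0.0/14 -> H7 at depth 14
  - 156.116.0.0/16 clear@16
  add 156.116.153.0/24 -> H5 at depth 24
  Q 156.0.78.236: descend 100111000 ; hops seen [H0,H3,H6] ; pick H6
  add 156.116.153.0/28 -> H2 at depth 28
  Q 156.116.153.13: descend 10011100011101001001100100001 ; hops seen [H0,H3,H6,H7,H5,H2,H7] ; pick H7

== LOOKUPS ==
["H2","H2","H3","H6","H7"]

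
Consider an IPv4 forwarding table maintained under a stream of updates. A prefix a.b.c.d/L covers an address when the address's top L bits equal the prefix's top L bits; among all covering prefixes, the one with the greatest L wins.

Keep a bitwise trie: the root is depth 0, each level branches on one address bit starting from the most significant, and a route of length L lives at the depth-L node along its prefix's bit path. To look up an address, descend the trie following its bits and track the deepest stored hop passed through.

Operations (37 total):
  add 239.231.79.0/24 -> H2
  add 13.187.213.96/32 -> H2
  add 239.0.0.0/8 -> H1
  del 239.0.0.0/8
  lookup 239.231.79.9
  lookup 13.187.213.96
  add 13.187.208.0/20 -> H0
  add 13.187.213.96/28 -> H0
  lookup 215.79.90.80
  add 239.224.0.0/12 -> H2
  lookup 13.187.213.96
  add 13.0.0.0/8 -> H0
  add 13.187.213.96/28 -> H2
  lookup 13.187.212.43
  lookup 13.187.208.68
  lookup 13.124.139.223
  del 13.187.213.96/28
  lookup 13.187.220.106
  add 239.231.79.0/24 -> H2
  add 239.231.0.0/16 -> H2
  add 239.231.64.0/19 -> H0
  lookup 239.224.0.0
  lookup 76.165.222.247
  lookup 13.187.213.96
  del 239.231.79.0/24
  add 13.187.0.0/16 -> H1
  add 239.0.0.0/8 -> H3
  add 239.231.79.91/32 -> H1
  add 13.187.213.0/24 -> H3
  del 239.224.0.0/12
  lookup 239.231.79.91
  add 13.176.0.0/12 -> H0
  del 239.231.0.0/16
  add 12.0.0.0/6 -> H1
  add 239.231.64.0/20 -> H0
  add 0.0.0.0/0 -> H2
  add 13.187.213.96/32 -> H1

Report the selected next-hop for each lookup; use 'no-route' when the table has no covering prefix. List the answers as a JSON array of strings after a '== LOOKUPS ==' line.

Trace:
  add 239.231.79.0/24 -> H2 at depth 24
  add 13.187.213.96/32 -> H2 at depth 32
  add 239.0.0.0/8 -> H1 at depth 8
  - 239.0.0.0/8 clear@8
  lookup 239.231.79.9: bits 111011111110011101001111 walk d0:-→d1:-→d2:-→d3:-→d4:-→d5:-→d6:-→d7:-→d8:-→d9:-→d10:-→d11:-→d12:-→d13:-→d14:-→d15:-→d16:-→d17:-→d18:-→d19:-→d20:-→d21:-→d22:-→d23:-→d24:H2 -> H2
  lookup 13.187.213.96: bits 00001101101110111101010101100000 walk d0:-→d1:-→d2:-→d3:-→d4:-→d5:-→d6:-→d7:-→d8:-→d9:-→d10:-→d11:-→d12:-→d13:-→d14:-→d15:-→d16:-→d17:-→d18:-→d19:-→d20:-→d21:-→d22:-→d23:-→d24:-→d25:-→d26:-→d27:-→d28:-→d29:-→d30:-→d31:-→d32:H2 -> H2
  add 13.187.208.0/20 -> H0 at depth 20
  add 13.187.213.96/28 -> H0 at depth 28
  lookup 215.79.90.80: bits 11 walk d0:-→d1:-→d2:- -> no-route
  add 239.224.0.0/12 -> H2 at depth 12
  lookup 13.187.213.96: bits 00001101101110111101010101100000 walk d0:-→d1:-→d2:-→d3:-→d4:-→d5:-→d6:-→d7:-→d8:-→d9:-→d10:-→d11:-→d12:-→d13:-→d14:-→d15:-→d16:-→d17:-→d18:-→d19:-→d20:H0→d21:-→d22:-→d23:-→d24:-→d25:-→d26:-→d27:-→d28:H0→d29:-→d30:-→d31:-→d32:H2 -> H2
  add 13.0.0.0/8 -> H0 at depth 8
  add 13.187.213.96/28 -> H2 at depth 28
  lookup 13.187.212.43: bits 00001101101110111101010 walk d0:-→d1:-→d2:-→d3:-→d4:-→d5:-→d6:-→d7:-→d8:H0→d9:-→d10:-→d11:-→d12:-→d13:-→d14:-→d15:-→d16:-→d17:-→d18:-→d19:-→d20:H0→d21:-→d22:-→d23:- -> H0
  lookup 13.187.208.68: bits 000011011011101111010 walk d0:-→d1:-→d2:-→d3:-→d4:-→d5:-→d6:-→d7:-→d8:H0→d9:-→d10:-→d11:-→d12:-→d13:-→d14:-→d15:-→d16:-→d17:-→d18:-→d19:-→d20:H0→d21:- -> H0
  lookup 13.124.139.223: bits 00001101 walk d0:-→d1:-→d2:-→d3:-→d4:-→d5:-→d6:-→d7:-→d8:H0 -> H0
  - 13.187.213.96/28 clear@28
  lookup 13.187.220.106: bits 00001101101110111101 walk d0:-→d1:-→d2:-→d3:-→d4:-→d5:-→d6:-→d7:-→d8:H0→d9:-→d10:-→d11:-→d12:-→d13:-→d14:-→d15:-→d16:-→d17:-→d18:-→d19:-→d20:H0 -> H0
  add 239.231.79.0/24 -> H2 at depth 24
  add 239.231.0.0/16 -> H2 at depth 16
  add 239.231.64.0/19 -> H0 at depth 19
  lookup 239.224.0.0: bits 1110111111100 walk d0:-→d1:-→d2:-→d3:-→d4:-→d5:-→d6:-→d7:-→d8:-→d9:-→d10:-→d11:-→d12:H2→d13:- -> H2
  lookup 76.165.222.247: bits 0 walk d0:-→d1:- -> no-route
  lookup 13.187.213.96: bits 00001101101110111101010101100000 walk d0:-→d1:-→d2:-→d3:-→d4:-→d5:-→d6:-→d7:-→d8:H0→d9:-→d10:-→d11:-→d12:-→d13:-→d14:-→d15:-→d16:-→d17:-→d18:-→d19:-→d20:H0→d21:-→d22:-→d23:-→d24:-→d25:-→d26:-→d27:-→d28:-→d29:-→d30:-→d31:-→d32:H2 -> H2
  - 239.231.79.0/24 clear@24
  add 13.187.0.0/16 -> H1 at depth 16
  add 239.0.0.0/8 -> H3 at depth 8
  add 239.231.79.91/32 -> H1 at depth 32
  add 13.187.213.0/24 -> H3 at depth 24
  - 239.224.0.0/12 clear@12
  lookup 239.231.79.91: bits 11101111111001110100111101011011 walk d0:-→d1:-→d2:-→d3:-→d4:-→d5:-→d6:-→d7:-→d8:H3→d9:-→d10:-→d11:-→d12:-→d13:-→d14:-→d15:-→d16:H2→d17:-→d18:-→d19:H0→d20:-→d21:-→d22:-→d23:-→d24:-→d25:-→d26:-→d27:-→d28:-→d29:-→d30:-→d31:-→d32:H1 -> H1
  add 13.176.0.0/12 -> H0 at depth 12
  - 239.231.0.0/16 clear@16
  add 12.0.0.0/6 -> H1 at depth 6
  add 239.231.64.0/20 -> H0 at depth 20
  add 0.0.0.0/0 -> H2 at depth 0
  add 13.187.213.96/32 -> H1 at depth 32

== LOOKUPS ==
["H2","H2","no-route","H2","H0","H0","H0","H0","H2","no-route","H2","H1"]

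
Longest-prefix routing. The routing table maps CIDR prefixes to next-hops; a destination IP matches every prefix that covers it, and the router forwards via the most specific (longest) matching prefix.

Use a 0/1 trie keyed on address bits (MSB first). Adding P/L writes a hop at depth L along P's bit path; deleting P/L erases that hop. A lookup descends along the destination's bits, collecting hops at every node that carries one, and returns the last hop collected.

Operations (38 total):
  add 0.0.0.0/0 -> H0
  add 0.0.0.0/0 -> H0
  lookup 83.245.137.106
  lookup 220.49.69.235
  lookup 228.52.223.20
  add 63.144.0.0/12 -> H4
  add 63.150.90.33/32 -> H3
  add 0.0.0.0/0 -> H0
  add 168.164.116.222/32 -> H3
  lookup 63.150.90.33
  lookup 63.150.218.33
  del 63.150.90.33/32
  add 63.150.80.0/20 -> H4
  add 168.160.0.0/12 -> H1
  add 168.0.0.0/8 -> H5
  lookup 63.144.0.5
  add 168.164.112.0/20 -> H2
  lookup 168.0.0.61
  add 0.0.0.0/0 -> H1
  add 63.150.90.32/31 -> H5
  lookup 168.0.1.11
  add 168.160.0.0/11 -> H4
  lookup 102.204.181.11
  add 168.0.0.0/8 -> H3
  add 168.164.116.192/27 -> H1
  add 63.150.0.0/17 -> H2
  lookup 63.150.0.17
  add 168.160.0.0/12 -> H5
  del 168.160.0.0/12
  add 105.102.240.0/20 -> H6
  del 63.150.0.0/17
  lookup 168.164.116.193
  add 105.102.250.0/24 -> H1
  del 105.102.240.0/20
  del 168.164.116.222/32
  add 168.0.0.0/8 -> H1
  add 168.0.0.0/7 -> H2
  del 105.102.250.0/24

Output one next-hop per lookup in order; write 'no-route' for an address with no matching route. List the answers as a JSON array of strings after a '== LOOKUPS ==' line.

Trace:
  + 0.0.0.0/0 (H0) depth=0
  + 0.0.0.0/0 (H0) depth=0
  lookup 83.245.137.106: bits ε walk d0:H0 -> H0
  lookup 220.49.69.235: bits ε walk d0:H0 -> H0
  lookup 228.52.223.20: bits ε walk d0:H0 -> H0
  + 63.144.0.0/12 (H4) depth=12
  + 63.150.90.33/32 (H3) depth=32
  + 0.0.0.0/0 (H0) depth=0
  + 168.164.116.222/32 (H3) depth=32
  lookup 63.150.90.33: bits 00111111100101100101101000100001 walk d0:H0→d1:-→d2:-→d3:-→d4:-→d5:-→d6:-→d7:-→d8:-→d9:-→d10:-→d11:-→d12:H4→d13:-→d14:-→d15:-→d16:-→d17:-→d18:-→d19:-→d20:-→d21:-→d22:-→d23:-→d24:-→d25:-→d26:-→d27:-→d28:-→d29:-→d30:-→d31:-→d32:H3 -> H3
  lookup 63.150.218.33: bits 0011111110010110 walk d0:H0→d1:-→d2:-→d3:-→d4:-→d5:-→d6:-→d7:-→d8:-→d9:-→d10:-→d11:-→d12:H4→d13:-→d14:-→d15:-→d16:- -> H4
  - 63.150.90.33/32 clear@32
  + 63.150.80.0/20 (H4) depth=20
  + 168.160.0.0/12 (H1) depth=12
  + 168.0.0.0/8 (H5) depth=8
  lookup 63.144.0.5: bits 0011111110010 walk d0:H0→d1:-→d2:-→d3:-→d4:-→d5:-→d6:-→d7:-→d8:-→d9:-→d10:-→d11:-→d12:H4→d13:- -> H4
  + 168.164.112.0/20 (H2) depth=20
  lookup 168.0.0.61: bits 10101000 walk d0:H0→d1:-→d2:-→d3:-→d4:-→d5:-→d6:-→d7:-→d8:H5 -> H5
  + 0.0.0.0/0 (H1) depth=0
  + 63.150.90.32/31 (H5) depth=31
  lookup 168.0.1.11: bits 10101000 walk d0:H1→d1:-→d2:-→d3:-→d4:-→d5:-→d6:-→d7:-→d8:H5 -> H5
  + 168.160.0.0/11 (H4) depth=11
  lookup 102.204.181.11: bits 0 walk d0:H1→d1:- -> H1
  + 168.0.0.0/8 (H3) depth=8
  + 168.164.116.192/27 (H1) depth=27
  + 63.150.0.0/17 (H2) depth=17
  lookup 63.150.0.17: bits 00111111100101100 walk d0:H1→d1:-→d2:-→d3:-→d4:-→d5:-→d6:-→d7:-→d8:-→d9:-→d10:-→d11:-→d12:H4→d13:-→d14:-→d15:-→d16:-→d17:H2 -> H2
  + 168.160.0.0/12 (H5) depth=12
  - 168.160.0.0/12 clear@12
  + 105.102.240.0/20 (H6) depth=20
  - 63.150.0.0/17 clear@17
  lookup 168.164.116.193: bits 101010001010010001110100110 walk d0:H1→d1:-→d2:-→d3:-→d4:-→d5:-→d6:-→d7:-→d8:H3→d9:-→d10:-→d11:H4→d12:-→d13:-→d14:-→d15:-→d16:-→d17:-→d18:-→d19:-→d20:H2→d21:-→d22:-→d23:-→d24:-→d25:-→d26:-→d27:H1 -> H1
  + 105.102.250.0/24 (H1) depth=24
  - 105.102.240.0/20 clear@20
  - 168.164.116.222/32 clear@32
  + 168.0.0.0/8 (H1) depth=8
  + 168.0.0.0/7 (H2) depth=7
  - 105.102.250.0/24 clear@24

== LOOKUPS ==
["H0","H0","H0","H3","H4","H4","H5","H5","H1","H2","H1"]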